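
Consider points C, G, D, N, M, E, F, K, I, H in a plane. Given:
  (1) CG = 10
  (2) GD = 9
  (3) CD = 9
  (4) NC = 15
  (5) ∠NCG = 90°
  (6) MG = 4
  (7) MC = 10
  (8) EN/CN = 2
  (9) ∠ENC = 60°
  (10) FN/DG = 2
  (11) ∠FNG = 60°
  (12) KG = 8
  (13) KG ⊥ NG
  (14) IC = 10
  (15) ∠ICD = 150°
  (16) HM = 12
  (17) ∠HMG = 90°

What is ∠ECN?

From the given relations: EN = 2·CN = 2·15 = 30.
Step 1: By the law of cosines on triangle CNE: CE² = 15² + 30² − 2·15·30·cos(60°) = 675, so CE = 15·√3.
Step 2: By the inverse law of cosines on triangle ECN: cos(∠ECN) = ((15·√3)² + 15² − 30²) / (2·15·√3·15) = 0/779.42 = 0, so ∠ECN = 90°.

Therefore, the measure of angle ∠ECN = 90°.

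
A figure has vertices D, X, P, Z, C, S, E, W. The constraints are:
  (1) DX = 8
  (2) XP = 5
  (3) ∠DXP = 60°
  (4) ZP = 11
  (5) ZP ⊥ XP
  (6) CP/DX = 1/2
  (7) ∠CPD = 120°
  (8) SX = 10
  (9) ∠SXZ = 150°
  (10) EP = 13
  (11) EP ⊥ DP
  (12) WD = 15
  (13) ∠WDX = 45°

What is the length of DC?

From the given relations: CP = 1/2·DX = 1/2·8 = 4.
Step 1: By the law of cosines on triangle DXP: DP² = 8² + 5² − 2·8·5·cos(60°) = 49, so DP = 7.
Step 2: By the law of cosines on triangle DPC: DC² = 7² + 4² − 2·7·4·cos(120°) = 93, so DC = √93.

Therefore, the length of DC = √93.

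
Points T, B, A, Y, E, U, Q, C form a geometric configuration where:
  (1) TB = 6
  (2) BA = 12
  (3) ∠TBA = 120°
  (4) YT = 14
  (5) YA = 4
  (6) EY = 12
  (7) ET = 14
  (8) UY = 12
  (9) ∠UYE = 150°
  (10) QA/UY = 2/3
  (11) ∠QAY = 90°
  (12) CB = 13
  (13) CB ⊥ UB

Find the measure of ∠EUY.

Step 1: By the law of cosines on triangle UYE: UE² = 12² + 12² − 2·12·12·cos(150°) = 537.42, so UE ≈ 23.18.
Step 2: By the inverse law of cosines on triangle EUY: cos(∠EUY) = (23.18² + 12² − 12²) / (2·23.18·12) = 537.42/556.37 = 0.9659, so ∠EUY = 15°.

Therefore, the measure of angle ∠EUY = 15°.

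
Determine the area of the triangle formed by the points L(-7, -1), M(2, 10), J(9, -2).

The Shoelace formula computes the area from vertex coordinates by summing cross products.
For vertices (-7,-1), (2,10), (9,-2):
Signed sum = -7*10 - 2*-1 + 2*-2 - 9*10 + 9*-1 - -7*-2
= -68 + -94 + -23 = -185
Area = (1/2)|-185| = 185/2.

185/2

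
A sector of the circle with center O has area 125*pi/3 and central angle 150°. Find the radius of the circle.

r² = 360 × 125*pi/3 / (π × 150) = 100, so r = 10.

10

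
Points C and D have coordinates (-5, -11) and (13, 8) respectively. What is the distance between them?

d = sqrt((18)^2 + (19)^2) = sqrt(685)

sqrt(685)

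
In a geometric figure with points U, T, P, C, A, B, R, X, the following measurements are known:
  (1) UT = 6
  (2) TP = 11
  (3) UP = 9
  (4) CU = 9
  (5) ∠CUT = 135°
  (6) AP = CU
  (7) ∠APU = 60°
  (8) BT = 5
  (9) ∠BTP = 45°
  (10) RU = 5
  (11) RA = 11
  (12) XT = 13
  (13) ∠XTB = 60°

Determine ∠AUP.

From the given relations: AP = CU = 9.
Step 1: By the law of cosines on triangle UPA: UA² = 9² + 9² − 2·9·9·cos(60°) = 81, so UA = 9.
Step 2: By the inverse law of cosines on triangle AUP: cos(∠AUP) = (9² + 9² − 9²) / (2·9·9) = 81/162 = 0.5, so ∠AUP = 60°.

Therefore, the measure of angle ∠AUP = 60°.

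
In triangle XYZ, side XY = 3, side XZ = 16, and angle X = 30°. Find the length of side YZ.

Law of cosines: YZ^2 = 3^2 + 16^2 - 2(3)(16)cos(30°) = 265 - 48*sqrt(3), so YZ = sqrt(265 - 48*sqrt(3)).

sqrt(265 - 48*sqrt(3))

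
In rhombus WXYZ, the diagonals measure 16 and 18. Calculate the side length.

In a rhombus, the diagonals bisect each other perpendicularly, creating four congruent right triangles.
Each triangle has legs 8 (half of 16) and 9 (half of 18).
The hypotenuse of each right triangle is a side of the rhombus:
side = sqrt(8^2 + 9^2) = sqrt(145)

sqrt(145)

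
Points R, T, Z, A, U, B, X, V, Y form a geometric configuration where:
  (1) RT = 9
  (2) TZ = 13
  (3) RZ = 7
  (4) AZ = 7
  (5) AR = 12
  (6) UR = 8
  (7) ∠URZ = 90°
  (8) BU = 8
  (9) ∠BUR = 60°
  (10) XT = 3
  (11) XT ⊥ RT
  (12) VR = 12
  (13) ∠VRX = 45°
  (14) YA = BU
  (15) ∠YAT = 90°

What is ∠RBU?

Step 1: By the law of cosines on triangle BUR: BR² = 8² + 8² − 2·8·8·cos(60°) = 64, so BR = 8.
Step 2: By the inverse law of cosines on triangle RBU: cos(∠RBU) = (8² + 8² − 8²) / (2·8·8) = 64/128 = 0.5, so ∠RBU = 60°.

Therefore, the measure of angle ∠RBU = 60°.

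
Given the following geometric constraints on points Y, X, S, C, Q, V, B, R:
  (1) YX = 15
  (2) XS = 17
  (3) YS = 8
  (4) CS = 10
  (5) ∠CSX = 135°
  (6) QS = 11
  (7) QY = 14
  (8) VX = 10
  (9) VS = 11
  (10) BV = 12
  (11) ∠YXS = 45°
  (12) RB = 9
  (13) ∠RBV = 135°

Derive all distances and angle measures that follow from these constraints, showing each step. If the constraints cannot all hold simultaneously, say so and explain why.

These constraints are not satisfiable: (1), (2) and (3) fix all three sides of triangle YXS, so by the law of cosines cos(∠YXS) = (15² + 17² − 8²) / (2·15·17) = 0.8824, i.e. ∠YXS ≈ 28.07°, which contradicts (11) ∠YXS = 45°. No planar figure meets all of them, so nothing further can be derived.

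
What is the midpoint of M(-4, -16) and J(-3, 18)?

The midpoint is the point halfway along the segment.
Move half the horizontal distance: -4 + (-3 - -4)/2 = -4 + 1/2 = -7/2
Move half the vertical distance: -16 + (18 - -16)/2 = -16 + 34/2 = 1
Midpoint = (-7/2, 1)

(-7/2, 1)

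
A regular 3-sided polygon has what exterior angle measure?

Each exterior angle of a regular n-gon is 360 / n.
For n = 3: 360 / 3 = 120 degrees.

120 degrees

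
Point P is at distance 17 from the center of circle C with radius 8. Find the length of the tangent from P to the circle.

The tangent, radius, and line from the external point to the center form a right triangle.
The right angle is where the tangent meets the radius.
By the Pythagorean theorem: tangent² + 8² = 17²
tangent² = 289 - 64 = 225
tangent = 15

15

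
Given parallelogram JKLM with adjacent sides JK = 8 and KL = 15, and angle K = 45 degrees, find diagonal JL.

The diagonal of a parallelogram can be found by treating two adjacent sides and the diagonal as a triangle.
Applying the law of cosines with sides 8, 15 and included angle 45°:
d^2 = 64 + 225 - 240*cos(45°) = 289 - 120*sqrt(2)
d = sqrt(289 - 120*sqrt(2))

sqrt(289 - 120*sqrt(2))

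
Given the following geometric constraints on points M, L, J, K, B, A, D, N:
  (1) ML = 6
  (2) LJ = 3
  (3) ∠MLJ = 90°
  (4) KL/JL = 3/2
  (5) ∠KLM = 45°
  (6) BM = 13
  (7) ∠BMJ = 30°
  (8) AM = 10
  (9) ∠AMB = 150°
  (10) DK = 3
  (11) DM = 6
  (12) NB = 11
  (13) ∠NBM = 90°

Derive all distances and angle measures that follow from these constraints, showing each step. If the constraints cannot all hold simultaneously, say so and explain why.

The constraints are consistent.

From the given relations:
  KL = 3/2·JL = 3/2·3 ≈ 4.5

Step 1: From ML = 6, LJ = 3, and ∠MLJ = 90°, by the law of cosines:
  MJ² = ML² + LJ² - 2·ML·LJ·cos(90°) = 36 + 9 - 0 = 45
  MJ = 3·√5

Step 2: From ML = 6, LK = 4.5, and ∠MLK = 45°, by the law of cosines:
  MK² = ML² + LK² - 2·ML·LK·cos(45°) = 36 + 20.25 - 38.18 = 18.07
  MK ≈ 4.25

Step 3: From MB = 13, BN = 11, and ∠MBN = 90°, by the law of cosines:
  MN² = MB² + BN² - 2·MB·BN·cos(90°) = 169 + 121 - 0 = 290
  MN ≈ 17.03

Step 4: From BM = 13, MA = 10, and ∠BMA = 150°, by the law of cosines:
  BA² = BM² + MA² - 2·BM·MA·cos(150°) = 169 + 100 + 225.2 = 494.2
  BA ≈ 22.23

Step 5: From JM = 3·√5, MB = 13, and ∠JMB = 30°, by the law of cosines:
  JB² = JM² + MB² - 2·JM·MB·cos(30°) = 45 + 169 - 151 = 62.95
  JB ≈ 7.93

Step 6: From MB = 13, MN = 17.03, BN = 11, by the inverse law of cosines:
  cos(∠BMN) = (MB² + MN² - BN²) / (2·MB·MN)
  ∠BMN = 40.24°

Step 7: From MD = 6, MK = 4.25, DK = 3, by the inverse law of cosines:
  cos(∠DMK) = (MD² + MK² - DK²) / (2·MD·MK)
  ∠DMK = 27.93°

Step 8: From MJ = 3·√5, ML = 6, JL = 3, by the inverse law of cosines:
  cos(∠JML) = (MJ² + ML² - JL²) / (2·MJ·ML)
  ∠JML = 26.57°

Step 9: From MK = 4.25, ML = 6, KL = 4.5, by the inverse law of cosines:
  cos(∠KML) = (MK² + ML² - KL²) / (2·MK·ML)
  ∠KML = 48.47°

Step 10: From JL = 3, JM = 3·√5, LM = 6, by the inverse law of cosines:
  cos(∠LJM) = (JL² + JM² - LM²) / (2·JL·JM)
  ∠LJM = 63.43°

Step 11: From KD = 3, KM = 4.25, DM = 6, by the inverse law of cosines:
  cos(∠DKM) = (KD² + KM² - DM²) / (2·KD·KM)
  ∠DKM = 110.51°

Step 12: From KL = 4.5, KM = 4.25, LM = 6, by the inverse law of cosines:
  cos(∠LKM) = (KL² + KM² - LM²) / (2·KL·KM)
  ∠LKM = 86.53°

Step 13: From BA = 22.23, BM = 13, AM = 10, by the inverse law of cosines:
  cos(∠ABM) = (BA² + BM² - AM²) / (2·BA·BM)
  ∠ABM = 13°

Step 14: From AB = 22.23, AM = 10, BM = 13, by the inverse law of cosines:
  cos(∠BAM) = (AB² + AM² - BM²) / (2·AB·AM)
  ∠BAM = 17°

Step 15: From DK = 3, DM = 6, KM = 4.25, by the inverse law of cosines:
  cos(∠KDM) = (DK² + DM² - KM²) / (2·DK·DM)
  ∠KDM = 41.57°

Step 16: From NB = 11, NM = 17.03, BM = 13, by the inverse law of cosines:
  cos(∠BNM) = (NB² + NM² - BM²) / (2·NB·NM)
  ∠BNM = 49.76°

Step 17: From JB = 7.93, JM = 3·√5, BM = 13, by the inverse law of cosines:
  cos(∠BJM) = (JB² + JM² - BM²) / (2·JB·JM)
  ∠BJM = 124.99°

Step 18: From BJ = 7.93, BM = 13, JM = 3·√5, by the inverse law of cosines:
  cos(∠JBM) = (BJ² + BM² - JM²) / (2·BJ·BM)
  ∠JBM = 25.01°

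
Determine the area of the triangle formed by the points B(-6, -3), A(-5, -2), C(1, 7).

Shoelace: Area = (1/2)|-6(-2-7) + -5(7--3) + 1(-3--2)| = (1/2)(3) = 3/2

3/2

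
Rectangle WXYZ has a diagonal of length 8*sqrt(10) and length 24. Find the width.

b = sqrt(d^2 - a^2) = sqrt(640 - 576) = sqrt(64) = 8

8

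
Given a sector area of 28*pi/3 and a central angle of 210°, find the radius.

The sector covers 210°/360° = 7/12 of the full circle.
Full circle area = 28*pi/3 / 7/12 = 16*pi.
Since full area = πr², we get r² = 16*pi/π = 16, so r = 4.

4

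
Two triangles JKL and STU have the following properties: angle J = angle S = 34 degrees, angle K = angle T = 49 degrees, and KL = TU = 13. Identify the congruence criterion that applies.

Consider the given information: angle J = angle S = 34 degrees, angle K = angle T = 49 degrees, and KL = TU = 13
This is not SAS or HL: SAS requires two sides and the included angle between them. HL only applies to right triangles with matching hypotenuse and leg.
The correct criterion is AAS. Two pairs of corresponding angles and a non-included side are equal (Angle-Angle-Side).

AAS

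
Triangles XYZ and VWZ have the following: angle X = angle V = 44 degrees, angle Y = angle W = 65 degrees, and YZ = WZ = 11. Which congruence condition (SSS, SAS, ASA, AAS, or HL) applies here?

The given information matches AAS: Two pairs of corresponding angles and a non-included side are equal (Angle-Angle-Side).

AAS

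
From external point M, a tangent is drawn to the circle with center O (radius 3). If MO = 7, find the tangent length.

tangent = √(d² - r²) = √(7² - 3²) = √(49 - 9) = √40 = 2*sqrt(10)

2*sqrt(10)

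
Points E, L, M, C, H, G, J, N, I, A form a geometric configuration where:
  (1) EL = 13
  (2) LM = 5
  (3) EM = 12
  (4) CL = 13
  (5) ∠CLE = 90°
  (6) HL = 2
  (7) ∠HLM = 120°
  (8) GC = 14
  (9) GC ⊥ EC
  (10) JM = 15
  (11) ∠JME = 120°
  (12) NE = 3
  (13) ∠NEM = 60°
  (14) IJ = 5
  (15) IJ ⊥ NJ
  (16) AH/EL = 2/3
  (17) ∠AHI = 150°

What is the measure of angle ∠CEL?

Step 1: By the law of cosines on triangle ELC: EC² = 13² + 13² − 2·13·13·cos(90°) = 338, so EC = 13·√2.
Step 2: By the inverse law of cosines on triangle CEL: cos(∠CEL) = ((13·√2)² + 13² − 13²) / (2·13·√2·13) = 338/478 = 0.7071, so ∠CEL = 45°.

Therefore, the measure of angle ∠CEL = 45°.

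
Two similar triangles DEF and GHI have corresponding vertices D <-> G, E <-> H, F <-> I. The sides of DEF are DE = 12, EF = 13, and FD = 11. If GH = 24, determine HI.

Similar triangles have proportional sides. Setting up the proportion:
GH / DE = HI / EF
24 / 12 = HI / 13
HI = 13 * 24 / 12 = 26.

26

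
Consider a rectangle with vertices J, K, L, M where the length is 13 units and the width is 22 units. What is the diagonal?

A rectangle's diagonal splits it into two right triangles, with the diagonal as the hypotenuse.
By the Pythagorean theorem, d^2 = 13^2 + 22^2 = 653.
Therefore d = sqrt(653).

sqrt(653)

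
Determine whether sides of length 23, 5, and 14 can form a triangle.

Check the triangle inequality: 5 + 14 = 19 ≤ 23.
Since the sum of two sides does not exceed the third, no triangle can be formed.

No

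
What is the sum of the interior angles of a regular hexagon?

The sum of interior angles of an n-sided polygon is (n - 2) * 180.
For n = 6: (6 - 2) * 180 = 4 * 180 = 720 degrees.

720 degrees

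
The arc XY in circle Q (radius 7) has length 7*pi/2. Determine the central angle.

The full circumference is 2πr = 14*pi.
The arc is 7*pi/2 / 14*pi = 1/4 of the full circle.
So the central angle = 1/4 × 360° = 90°.

90°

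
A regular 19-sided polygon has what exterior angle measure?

Each exterior angle of a regular n-gon is 360 / n.
For n = 19: 360 / 19 = 360/19 degrees.

360/19 degrees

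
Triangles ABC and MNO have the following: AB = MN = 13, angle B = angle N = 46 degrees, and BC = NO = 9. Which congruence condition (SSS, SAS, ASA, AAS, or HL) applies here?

The given information provides:
AB = MN = 13, angle B = angle N = 46 degrees, and BC = NO = 9
This matches the SAS congruence theorem.
Two pairs of corresponding sides and the included angle are equal (Side-Angle-Side).

SAS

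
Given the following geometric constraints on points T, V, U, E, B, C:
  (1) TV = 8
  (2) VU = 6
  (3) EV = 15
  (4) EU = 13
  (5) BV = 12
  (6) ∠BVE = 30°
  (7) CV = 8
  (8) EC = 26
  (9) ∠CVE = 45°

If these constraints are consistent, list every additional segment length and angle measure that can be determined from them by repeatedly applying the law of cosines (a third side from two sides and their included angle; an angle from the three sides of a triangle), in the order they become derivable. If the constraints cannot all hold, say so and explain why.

These constraints are not satisfiable: by the triangle inequality in triangle VEC, (3) EV = 15 and (7) CV = 8 force EC ≤ 15 + 8 = 23, but (8) says EC = 26. No planar figure meets all of them, so nothing further can be derived.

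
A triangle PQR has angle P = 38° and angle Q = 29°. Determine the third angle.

By the triangle angle sum property, the three interior angles of any triangle add up to 180°.
We know angle P = 38° and angle Q = 29°, so their sum is 67°.
Therefore angle R = 180° - 67° = 113°.

113 degrees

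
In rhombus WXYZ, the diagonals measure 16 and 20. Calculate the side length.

Half-diagonals are 8 and 10. side = sqrt(8^2 + 10^2) = sqrt(164) = 2*sqrt(41)

2*sqrt(41)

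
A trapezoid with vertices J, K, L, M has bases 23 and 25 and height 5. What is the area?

Area of a trapezoid = (base1 + base2) * height / 2
Area = (23 + 25) * 5 / 2
Area = 48 * 5 / 2
Area = 240 / 2
Area = 120

120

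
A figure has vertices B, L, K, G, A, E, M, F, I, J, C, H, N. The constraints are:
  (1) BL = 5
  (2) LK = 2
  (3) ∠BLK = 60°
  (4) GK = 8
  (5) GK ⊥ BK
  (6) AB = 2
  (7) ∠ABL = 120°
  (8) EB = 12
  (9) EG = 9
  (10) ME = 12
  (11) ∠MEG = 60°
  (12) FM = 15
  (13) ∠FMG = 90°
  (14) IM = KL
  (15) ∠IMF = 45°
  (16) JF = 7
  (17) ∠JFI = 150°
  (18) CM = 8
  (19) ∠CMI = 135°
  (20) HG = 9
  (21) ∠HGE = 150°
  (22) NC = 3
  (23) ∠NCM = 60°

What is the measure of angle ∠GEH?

Step 1: By the law of cosines on triangle EGH: EH² = 9² + 9² − 2·9·9·cos(150°) = 302.3, so EH ≈ 17.39.
Step 2: By the inverse law of cosines on triangle GEH: cos(∠GEH) = (9² + 17.39² − 9²) / (2·9·17.39) = 302.3/312.96 = 0.9659, so ∠GEH = 15°.

Therefore, the measure of angle ∠GEH = 15°.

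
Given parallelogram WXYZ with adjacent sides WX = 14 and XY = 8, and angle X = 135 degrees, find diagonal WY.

The diagonal of a parallelogram can be found by treating two adjacent sides and the diagonal as a triangle.
Applying the law of cosines with sides 14, 8 and included angle 135°:
d^2 = 196 + 64 - 224*cos(135°) = 112*sqrt(2) + 260
d = 2*sqrt(28*sqrt(2) + 65)

2*sqrt(28*sqrt(2) + 65)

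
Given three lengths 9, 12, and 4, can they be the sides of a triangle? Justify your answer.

Yes.
The triangle inequality requires that the sum of any two sides exceeds the third.
Here 4 + 9 = 13 > 12, so the condition is met.

Yes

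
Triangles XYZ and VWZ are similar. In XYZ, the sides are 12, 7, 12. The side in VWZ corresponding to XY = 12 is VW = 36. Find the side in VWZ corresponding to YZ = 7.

Similar triangles have proportional sides. Setting up the proportion:
VW / XY = WZ / YZ
36 / 12 = WZ / 7
WZ = 7 * 36 / 12 = 21.

21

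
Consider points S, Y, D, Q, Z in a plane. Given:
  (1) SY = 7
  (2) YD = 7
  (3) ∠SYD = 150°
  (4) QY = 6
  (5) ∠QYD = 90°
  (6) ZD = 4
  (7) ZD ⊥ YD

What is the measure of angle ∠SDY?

Step 1: By the law of cosines on triangle DYS: DS² = 7² + 7² − 2·7·7·cos(150°) = 182.87, so DS ≈ 13.52.
Step 2: By the inverse law of cosines on triangle SDY: cos(∠SDY) = (13.52² + 7² − 7²) / (2·13.52·7) = 182.87/189.32 = 0.9659, so ∠SDY = 15°.

Therefore, the measure of angle ∠SDY = 15°.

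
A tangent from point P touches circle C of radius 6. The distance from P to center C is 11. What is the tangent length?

tangent = √(d² - r²) = √(11² - 6²) = √(121 - 36) = √85 = sqrt(85)

sqrt(85)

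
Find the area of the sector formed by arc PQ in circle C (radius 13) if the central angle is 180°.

The full circle has area πr² = π(13)² = 169*pi.
The sector covers 180° out of 360°, a fraction of 1/2.
Sector area = 169*pi × 1/2 = 169*pi/2.

169*pi/2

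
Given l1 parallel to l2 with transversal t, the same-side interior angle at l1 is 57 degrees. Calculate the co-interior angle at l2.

Co-interior angles sum to 180: 180 - 57 = 123 degrees.

123 degrees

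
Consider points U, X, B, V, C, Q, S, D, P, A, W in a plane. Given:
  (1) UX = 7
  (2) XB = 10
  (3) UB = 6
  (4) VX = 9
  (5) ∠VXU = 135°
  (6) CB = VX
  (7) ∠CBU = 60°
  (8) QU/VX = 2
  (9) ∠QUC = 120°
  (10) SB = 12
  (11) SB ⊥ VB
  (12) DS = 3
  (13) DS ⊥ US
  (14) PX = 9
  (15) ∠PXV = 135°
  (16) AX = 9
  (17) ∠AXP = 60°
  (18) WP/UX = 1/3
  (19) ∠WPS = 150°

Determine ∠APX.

Step 1: By the law of cosines on triangle PXA: PA² = 9² + 9² − 2·9·9·cos(60°) = 81, so PA = 9.
Step 2: By the inverse law of cosines on triangle APX: cos(∠APX) = (9² + 9² − 9²) / (2·9·9) = 81/162 = 0.5, so ∠APX = 60°.

Therefore, the measure of angle ∠APX = 60°.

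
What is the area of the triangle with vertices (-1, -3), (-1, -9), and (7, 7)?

Shoelace: Area = (1/2)|-1(-9-7) + -1(7--3) + 7(-3--9)| = (1/2)(48) = 24

24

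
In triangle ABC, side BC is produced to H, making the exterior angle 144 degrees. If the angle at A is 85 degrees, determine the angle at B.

angle B = 144 - 85 = 59 degrees (exterior angle theorem).

59 degrees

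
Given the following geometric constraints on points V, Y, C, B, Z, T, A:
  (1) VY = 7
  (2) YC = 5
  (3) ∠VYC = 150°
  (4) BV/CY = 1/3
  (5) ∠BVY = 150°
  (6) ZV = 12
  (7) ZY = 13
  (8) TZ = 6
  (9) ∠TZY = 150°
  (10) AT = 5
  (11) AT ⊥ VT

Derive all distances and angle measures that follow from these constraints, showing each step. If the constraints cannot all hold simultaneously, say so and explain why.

The constraints are consistent.

From the given relations:
  BV = 1/3·CY = 1/3·5 ≈ 1.67

Step 1: From VY = 7, YC = 5, and ∠VYC = 150°, by the law of cosines:
  VC² = VY² + YC² - 2·VY·YC·cos(150°) = 49 + 25 + 60.62 = 134.6
  VC ≈ 11.6

Step 2: From YV = 7, VB = 1.67, and ∠YVB = 150°, by the law of cosines:
  YB² = YV² + VB² - 2·YV·VB·cos(150°) = 49 + 2.778 + 20.21 = 71.99
  YB ≈ 8.48

Step 3: From YZ = 13, ZT = 6, and ∠YZT = 150°, by the law of cosines:
  YT² = YZ² + ZT² - 2·YZ·ZT·cos(150°) = 169 + 36 + 135.1 = 340.1
  YT ≈ 18.44

Step 4: From VY = 7, VZ = 12, YZ = 13, by the inverse law of cosines:
  cos(∠YVZ) = (VY² + VZ² - YZ²) / (2·VY·VZ)
  ∠YVZ = 81.79°

Step 5: From YV = 7, YZ = 13, VZ = 12, by the inverse law of cosines:
  cos(∠VYZ) = (YV² + YZ² - VZ²) / (2·YV·YZ)
  ∠VYZ = 66.01°

Step 6: From ZV = 12, ZY = 13, VY = 7, by the inverse law of cosines:
  cos(∠VZY) = (ZV² + ZY² - VY²) / (2·ZV·ZY)
  ∠VZY = 32.2°

Step 7: From VC = 11.6, VY = 7, CY = 5, by the inverse law of cosines:
  cos(∠CVY) = (VC² + VY² - CY²) / (2·VC·VY)
  ∠CVY = 12.44°

Step 8: From YB = 8.48, YV = 7, BV = 1.67, by the inverse law of cosines:
  cos(∠BYV) = (YB² + YV² - BV²) / (2·YB·YV)
  ∠BYV = 5.64°

Step 9: From YT = 18.44, YZ = 13, TZ = 6, by the inverse law of cosines:
  cos(∠TYZ) = (YT² + YZ² - TZ²) / (2·YT·YZ)
  ∠TYZ = 9.36°

Step 10: From CV = 11.6, CY = 5, VY = 7, by the inverse law of cosines:
  cos(∠VCY) = (CV² + CY² - VY²) / (2·CV·CY)
  ∠VCY = 17.56°

Step 11: From BV = 1.67, BY = 8.48, VY = 7, by the inverse law of cosines:
  cos(∠VBY) = (BV² + BY² - VY²) / (2·BV·BY)
  ∠VBY = 24.36°

Step 12: From TY = 18.44, TZ = 6, YZ = 13, by the inverse law of cosines:
  cos(∠YTZ) = (TY² + TZ² - YZ²) / (2·TY·TZ)
  ∠YTZ = 20.64°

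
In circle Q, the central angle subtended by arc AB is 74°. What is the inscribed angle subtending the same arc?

Inscribed angle = 74° / 2 = 37° (inscribed angle theorem).

37°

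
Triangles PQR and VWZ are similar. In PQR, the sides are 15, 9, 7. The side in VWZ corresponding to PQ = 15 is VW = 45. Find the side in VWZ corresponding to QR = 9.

k = 45/15 = 3. WZ = 3 * 9 = 27.

27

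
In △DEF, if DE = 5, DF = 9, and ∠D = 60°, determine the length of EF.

Law of cosines: EF^2 = 5^2 + 9^2 - 2(5)(9)cos(60°) = 61, so EF = sqrt(61).

sqrt(61)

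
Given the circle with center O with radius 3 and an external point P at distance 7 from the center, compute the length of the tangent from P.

Let T be the point of tangency. Then OT ⊥ PT (radius ⊥ tangent).
In right triangle OTP: OP² = OT² + PT²
7² = 3² + PT²
PT² = 40, PT = 2*sqrt(10)

2*sqrt(10)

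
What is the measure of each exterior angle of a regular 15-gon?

Each exterior angle of a regular n-gon is 360 / n.
For n = 15: 360 / 15 = 24 degrees.

24 degrees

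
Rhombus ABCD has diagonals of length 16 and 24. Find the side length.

The diagonals of a rhombus bisect each other at right angles.
Half-diagonals: 16/2 = 8 and 24/2 = 12
side = sqrt(8^2 + 12^2)
side = sqrt(64 + 144)
side = sqrt(208) = 4*sqrt(13)

4*sqrt(13)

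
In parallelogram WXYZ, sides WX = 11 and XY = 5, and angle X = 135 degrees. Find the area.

Area = a * b * sin(theta)
Area = 11 * 5 * sin(135 degrees)
Area = 55 * sqrt(2)/2
Area = 55*sqrt(2)/2

55*sqrt(2)/2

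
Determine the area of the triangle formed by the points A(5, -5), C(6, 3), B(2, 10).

Shoelace: Area = (1/2)|5(3-10) + 6(10--5) + 2(-5-3)| = (1/2)(39) = 39/2

39/2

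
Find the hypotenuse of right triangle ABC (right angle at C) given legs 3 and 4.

In a right triangle, the square of the hypotenuse equals the sum of the squares of the two legs.
The legs are 3 and 4, so the hypotenuse = sqrt(9 + 16) = sqrt(25) = 5.

5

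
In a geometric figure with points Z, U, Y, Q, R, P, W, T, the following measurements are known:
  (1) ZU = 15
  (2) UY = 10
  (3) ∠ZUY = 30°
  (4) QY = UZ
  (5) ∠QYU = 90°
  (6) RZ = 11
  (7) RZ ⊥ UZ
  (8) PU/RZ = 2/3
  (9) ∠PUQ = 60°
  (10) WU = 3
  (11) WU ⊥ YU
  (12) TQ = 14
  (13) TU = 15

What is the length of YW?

Step 1: By the law of cosines on triangle YUW: YW² = 10² + 3² − 2·10·3·cos(90°) = 109, so YW = √109.

Therefore, the length of YW = √109.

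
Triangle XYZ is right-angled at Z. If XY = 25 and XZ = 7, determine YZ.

Rearranging the Pythagorean theorem to solve for the unknown leg:
leg^2 = hypotenuse^2 - known_leg^2 = 625 - 49 = 576
leg = sqrt(576) = 24.

24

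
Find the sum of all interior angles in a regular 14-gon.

The sum of interior angles of an n-sided polygon is (n - 2) * 180.
For n = 14: (14 - 2) * 180 = 12 * 180 = 2160 degrees.

2160 degrees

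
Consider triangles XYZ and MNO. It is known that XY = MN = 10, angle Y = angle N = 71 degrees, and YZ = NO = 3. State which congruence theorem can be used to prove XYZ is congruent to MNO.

The given information matches SAS: Two pairs of corresponding sides and the included angle are equal (Side-Angle-Side).

SAS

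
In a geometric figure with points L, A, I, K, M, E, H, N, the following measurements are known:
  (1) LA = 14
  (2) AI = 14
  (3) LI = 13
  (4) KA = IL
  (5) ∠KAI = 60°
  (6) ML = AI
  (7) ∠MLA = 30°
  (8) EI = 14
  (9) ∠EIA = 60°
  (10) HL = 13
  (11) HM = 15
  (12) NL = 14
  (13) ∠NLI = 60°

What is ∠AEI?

Step 1: By the law of cosines on triangle EIA: EA² = 14² + 14² − 2·14·14·cos(60°) = 196, so EA = 14.
Step 2: By the inverse law of cosines on triangle AEI: cos(∠AEI) = (14² + 14² − 14²) / (2·14·14) = 196/392 = 0.5, so ∠AEI = 60°.

Therefore, the measure of angle ∠AEI = 60°.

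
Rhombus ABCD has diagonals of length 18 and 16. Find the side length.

The diagonals of a rhombus bisect each other at right angles.
Half-diagonals: 18/2 = 9 and 16/2 = 8
side = sqrt(9^2 + 8^2)
side = sqrt(81 + 64)
side = sqrt(145)

sqrt(145)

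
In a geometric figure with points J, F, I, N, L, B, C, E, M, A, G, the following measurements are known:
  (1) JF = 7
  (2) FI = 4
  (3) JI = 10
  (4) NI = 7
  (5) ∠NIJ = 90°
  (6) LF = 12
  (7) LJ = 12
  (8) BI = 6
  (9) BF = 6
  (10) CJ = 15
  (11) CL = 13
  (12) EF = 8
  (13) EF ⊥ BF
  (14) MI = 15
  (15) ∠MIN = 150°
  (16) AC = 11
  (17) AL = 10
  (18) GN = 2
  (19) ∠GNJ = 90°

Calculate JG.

Step 1: By the law of cosines on triangle JIN: JN² = 10² + 7² − 2·10·7·cos(90°) = 149, so JN = √149.
Step 2: By the law of cosines on triangle JNG: JG² = √149² + 2² − 2·√149·2·cos(90°) = 153, so JG = 3·√17.

Therefore, the length of JG = 3·√17.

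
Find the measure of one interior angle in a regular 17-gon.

Each interior angle of a regular n-gon is (n - 2) * 180 / n.
For n = 17: (17 - 2) * 180 / 17 = 2700/17 = 2700/17 degrees.

2700/17 degrees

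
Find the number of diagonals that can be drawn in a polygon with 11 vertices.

The number of diagonals in an n-gon is n(n - 3)/2.
For n = 11: 11(11 - 3)/2 = 11 × 8 / 2 = 44.

44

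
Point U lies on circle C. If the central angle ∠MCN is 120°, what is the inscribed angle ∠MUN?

Inscribed angle = 120° / 2 = 60° (inscribed angle theorem).

60°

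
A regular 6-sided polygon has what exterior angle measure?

Each exterior angle of a regular n-gon is 360 / n.
For n = 6: 360 / 6 = 60 degrees.

60 degrees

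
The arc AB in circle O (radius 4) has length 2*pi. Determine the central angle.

Arc length L = 2πr × θ/360, so θ = 360L / (2πr).
θ = 360 × 2*pi / (2π × 4)
θ = 90°
θ = 90°

90°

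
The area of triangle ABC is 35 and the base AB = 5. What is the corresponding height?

Rearranging the area formula Area = (1/2) * base * height:
height = 2 * Area / base = 2 * 35 / 5 = 14.

14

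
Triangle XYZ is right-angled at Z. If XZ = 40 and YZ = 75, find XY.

In a right triangle, the square of the hypotenuse equals the sum of the squares of the two legs.
The legs are 40 and 75, so the hypotenuse = sqrt(1600 + 5625) = sqrt(7225) = 85.

85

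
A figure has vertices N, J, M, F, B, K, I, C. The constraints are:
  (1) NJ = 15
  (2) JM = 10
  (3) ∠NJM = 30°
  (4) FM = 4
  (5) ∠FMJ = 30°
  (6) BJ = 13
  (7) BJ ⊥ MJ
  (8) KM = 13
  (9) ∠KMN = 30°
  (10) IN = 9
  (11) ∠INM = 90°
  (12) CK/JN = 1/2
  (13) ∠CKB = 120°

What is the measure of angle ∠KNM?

Step 1: By the law of cosines on triangle NJM: NM² = 15² + 10² − 2·15·10·cos(30°) = 65.19, so NM ≈ 8.07.
Step 2: By the law of cosines on triangle NMK: NK² = 8.07² + 13² − 2·8.07·13·cos(30°) = 52.39, so NK ≈ 7.24.
Step 3: By the inverse law of cosines on triangle KNM: cos(∠KNM) = (7.24² + 8.07² − 13²) / (2·7.24·8.07) = -51.42/116.88 = -0.4399, so ∠KNM = 116.1°.

Therefore, the measure of angle ∠KNM = 116.1°.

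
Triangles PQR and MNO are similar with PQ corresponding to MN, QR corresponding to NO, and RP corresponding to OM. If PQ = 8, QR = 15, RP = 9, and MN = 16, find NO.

Since the triangles are similar, the ratio of corresponding sides is constant.
Scale factor k = MN / PQ = 16 / 8 = 2
NO = k * QR = 2 * 15 = 30

30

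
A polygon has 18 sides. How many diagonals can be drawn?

Each of the 18 vertices connects to 15 non-adjacent vertices via diagonals.
Total connections = 18 × 15 = 270, but each diagonal is counted twice.
Number of diagonals = 270 / 2 = 135.

135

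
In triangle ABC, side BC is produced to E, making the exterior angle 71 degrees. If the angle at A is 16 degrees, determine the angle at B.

The exterior angle theorem states that an exterior angle equals the sum of the two non-adjacent interior angles.
So 71 = 16 + angle B, which gives angle B = 71 - 16 = 55 degrees.

55 degrees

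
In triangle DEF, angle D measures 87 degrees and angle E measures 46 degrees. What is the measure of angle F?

The interior angles sum to 180°: angle F = 180 - 87 - 46 = 47°.
The triangle is acute (angles 87°, 46°, 47°).

47 degrees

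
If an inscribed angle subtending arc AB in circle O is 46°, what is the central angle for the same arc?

Central angle = 2 × 46° = 92° (inscribed angle theorem).

92°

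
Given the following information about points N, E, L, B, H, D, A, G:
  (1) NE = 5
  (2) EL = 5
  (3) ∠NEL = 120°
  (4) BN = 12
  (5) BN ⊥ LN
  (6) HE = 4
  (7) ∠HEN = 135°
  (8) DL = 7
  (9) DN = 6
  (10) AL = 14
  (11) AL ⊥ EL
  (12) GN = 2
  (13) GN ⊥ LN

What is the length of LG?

Step 1: By the law of cosines on triangle LEN: LN² = 5² + 5² − 2·5·5·cos(120°) = 75, so LN = 5·√3.
Step 2: By the law of cosines on triangle LNG: LG² = (5·√3)² + 2² − 2·5·√3·2·cos(90°) = 79, so LG = √79.

Therefore, the length of LG = √79.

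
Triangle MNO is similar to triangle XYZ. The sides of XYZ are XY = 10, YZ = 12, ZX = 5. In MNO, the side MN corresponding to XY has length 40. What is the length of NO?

Similar triangles have proportional sides. Setting up the proportion:
MN / XY = NO / YZ
40 / 10 = NO / 12
NO = 12 * 40 / 10 = 48.

48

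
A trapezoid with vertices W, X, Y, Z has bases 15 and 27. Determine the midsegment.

The midsegment (median) of a trapezoid connects the midpoints of the non-parallel sides.
Its length is the average of the two bases: (15 + 27) / 2 = 21.

21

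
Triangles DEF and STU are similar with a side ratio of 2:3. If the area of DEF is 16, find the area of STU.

Area ratio = (2/3)^2 = 4/9. Area of STU = 16 * 9/4 = 36.

36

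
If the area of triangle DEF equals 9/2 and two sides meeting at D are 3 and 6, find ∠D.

From the SAS area formula Area = (1/2)ab sin(C), rearranging gives sin(C) = 2*Area/(ab).
sin(C) = 2 * 9/2 / (18) = 1/2.
Therefore C = arcsin(1/2) = 30°.
Since sin(180° - C) = sin(C), the obtuse angle 150° gives the same area, so C = 30° or C = 150°.

30° or 150°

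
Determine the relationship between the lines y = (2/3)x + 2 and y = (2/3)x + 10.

Slope of line 1: m1 = 2/3
Slope of line 2: m2 = 2/3
m1 = m2, so the lines are parallel.

Parallel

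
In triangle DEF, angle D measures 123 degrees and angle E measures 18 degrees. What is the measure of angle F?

Let angle F = x. Then 123 + 18 + x = 180.
x = 180 - 141 = 39 degrees.

39 degrees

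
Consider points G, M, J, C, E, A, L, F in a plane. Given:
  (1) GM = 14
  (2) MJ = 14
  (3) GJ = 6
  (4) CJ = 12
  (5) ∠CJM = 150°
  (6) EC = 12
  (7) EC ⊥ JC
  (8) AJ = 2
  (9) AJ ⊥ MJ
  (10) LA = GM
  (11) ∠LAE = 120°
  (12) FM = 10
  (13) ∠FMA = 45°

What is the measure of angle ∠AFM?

Step 1: By the law of cosines on triangle AJM: AM² = 2² + 14² − 2·2·14·cos(90°) = 200, so AM = 10·√2.
Step 2: By the law of cosines on triangle FMA: FA² = 10² + (10·√2)² − 2·10·10·√2·cos(45°) = 100, so FA = 10.
Step 3: By the inverse law of cosines on triangle AFM: cos(∠AFM) = (10² + 10² − (10·√2)²) / (2·10·10) = 0/200 = 0, so ∠AFM = 90°.

Therefore, the measure of angle ∠AFM = 90°.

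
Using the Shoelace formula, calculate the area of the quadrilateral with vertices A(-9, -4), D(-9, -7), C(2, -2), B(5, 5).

The Shoelace formula works by pairing each vertex with the next (cycling back to the first).
For each pair, compute x_i*y_(i+1) - x_(i+1)*y_i:
  (-9*-7 - -9*-4) = 27
  (-9*-2 - 2*-7) = 32
  (2*5 - 5*-2) = 20
  (5*-4 - -9*5) = 25
Taking half the absolute value of the total: Area = (1/2)(104) = 52.

52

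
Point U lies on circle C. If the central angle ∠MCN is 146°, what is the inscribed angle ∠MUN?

Inscribed angle = 146° / 2 = 73° (inscribed angle theorem).

73°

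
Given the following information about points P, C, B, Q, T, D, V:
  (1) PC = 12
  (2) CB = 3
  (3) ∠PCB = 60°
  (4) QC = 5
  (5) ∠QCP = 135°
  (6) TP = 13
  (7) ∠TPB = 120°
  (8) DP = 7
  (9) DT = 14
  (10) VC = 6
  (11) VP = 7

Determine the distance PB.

Step 1: By the law of cosines on triangle PCB: PB² = 12² + 3² − 2·12·3·cos(60°) = 117, so PB = 3·√13.

Therefore, the length of PB = 3·√13.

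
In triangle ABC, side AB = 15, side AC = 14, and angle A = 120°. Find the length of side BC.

When two sides and the included angle are known, the law of cosines gives the third side.
c^2 = a^2 + b^2 - 2ab cos(C) generalizes the Pythagorean theorem to non-right triangles.
Here: BC^2 = 225 + 196 - 420*(-1/2) = 631
BC = sqrt(631)

sqrt(631)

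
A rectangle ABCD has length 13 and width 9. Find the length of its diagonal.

Using the Pythagorean theorem:
d² = 13² + 9² = 169 + 81 = 250
d = sqrt(250) = 5*sqrt(10)

5*sqrt(10)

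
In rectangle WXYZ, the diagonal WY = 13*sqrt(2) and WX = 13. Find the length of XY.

b = sqrt(d^2 - a^2) = sqrt(338 - 169) = sqrt(169) = 13

13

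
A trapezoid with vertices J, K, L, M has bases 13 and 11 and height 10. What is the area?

A trapezoid's area equals the midsegment times the height.
The midsegment is (13 + 11) / 2 = 12.
Area = 12 * 10 = 120.

120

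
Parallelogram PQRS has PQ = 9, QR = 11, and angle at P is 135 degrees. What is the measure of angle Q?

Consecutive angles are supplementary: angle Q = 180 - 135 = 45 degrees.

45 degrees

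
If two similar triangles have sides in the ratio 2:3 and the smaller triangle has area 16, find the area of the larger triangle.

The ratio of areas of similar triangles = (side ratio)^2.
Side ratio = 2:3, so area ratio = 4:9.
Area of the larger triangle / Area of the smaller triangle = 9/4
Area of the larger triangle = 16 * 9/4 = 36

36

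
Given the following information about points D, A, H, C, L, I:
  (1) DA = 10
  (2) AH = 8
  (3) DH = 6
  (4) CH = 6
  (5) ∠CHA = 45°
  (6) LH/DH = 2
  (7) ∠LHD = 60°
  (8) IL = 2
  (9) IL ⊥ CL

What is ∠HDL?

From the given relations: LH = 2·DH = 2·6 = 12.
Step 1: By the law of cosines on triangle DHL: DL² = 6² + 12² − 2·6·12·cos(60°) = 108, so DL = 6·√3.
Step 2: By the inverse law of cosines on triangle HDL: cos(∠HDL) = (6² + (6·√3)² − 12²) / (2·6·6·√3) = 0/124.71 = 0, so ∠HDL = 90°.

Therefore, the measure of angle ∠HDL = 90°.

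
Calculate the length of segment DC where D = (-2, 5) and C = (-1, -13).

d = sqrt((-1 - -2)^2 + (-13 - 5)^2)
d = sqrt(1^2 + -18^2)
d = sqrt(1 + 324)
d = sqrt(325) = 5*sqrt(13)

5*sqrt(13)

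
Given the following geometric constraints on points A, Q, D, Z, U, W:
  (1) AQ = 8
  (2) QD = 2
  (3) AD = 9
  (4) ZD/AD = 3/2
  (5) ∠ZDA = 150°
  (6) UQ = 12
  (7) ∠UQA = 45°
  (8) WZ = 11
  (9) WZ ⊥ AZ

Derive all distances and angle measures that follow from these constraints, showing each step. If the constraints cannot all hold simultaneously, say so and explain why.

The constraints are consistent.

From the given relations:
  ZD = 3/2·AD = 3/2·9 ≈ 13.5

Step 1: From AD = 9, DZ = 13.5, and ∠ADZ = 150°, by the law of cosines:
  AZ² = AD² + DZ² - 2·AD·DZ·cos(150°) = 81 + 182.2 + 210.4 = 473.7
  AZ ≈ 21.76

Step 2: From AQ = 8, QU = 12, and ∠AQU = 45°, by the law of cosines:
  AU² = AQ² + QU² - 2·AQ·QU·cos(45°) = 64 + 144 - 135.8 = 72.24
  AU ≈ 8.5

Step 3: From AD = 9, AQ = 8, DQ = 2, by the inverse law of cosines:
  cos(∠DAQ) = (AD² + AQ² - DQ²) / (2·AD·AQ)
  ∠DAQ = 11.72°

Step 4: From QA = 8, QD = 2, AD = 9, by the inverse law of cosines:
  cos(∠AQD) = (QA² + QD² - AD²) / (2·QA·QD)
  ∠AQD = 113.97°

Step 5: From DA = 9, DQ = 2, AQ = 8, by the inverse law of cosines:
  cos(∠ADQ) = (DA² + DQ² - AQ²) / (2·DA·DQ)
  ∠ADQ = 54.31°

Step 6: From AZ = 21.76, ZW = 11, and ∠AZW = 90°, by the law of cosines:
  AW² = AZ² + ZW² - 2·AZ·ZW·cos(90°) = 473.7 + 121 - 0 = 594.7
  AW ≈ 24.39

Step 7: From AD = 9, AZ = 21.76, DZ = 13.5, by the inverse law of cosines:
  cos(∠DAZ) = (AD² + AZ² - DZ²) / (2·AD·AZ)
  ∠DAZ = 18.07°

Step 8: From AQ = 8, AU = 8.5, QU = 12, by the inverse law of cosines:
  cos(∠QAU) = (AQ² + AU² - QU²) / (2·AQ·AU)
  ∠QAU = 93.27°

Step 9: From ZA = 21.76, ZD = 13.5, AD = 9, by the inverse law of cosines:
  cos(∠AZD) = (ZA² + ZD² - AD²) / (2·ZA·ZD)
  ∠AZD = 11.93°

Step 10: From UA = 8.5, UQ = 12, AQ = 8, by the inverse law of cosines:
  cos(∠AUQ) = (UA² + UQ² - AQ²) / (2·UA·UQ)
  ∠AUQ = 41.73°

Step 11: From AW = 24.39, AZ = 21.76, WZ = 11, by the inverse law of cosines:
  cos(∠WAZ) = (AW² + AZ² - WZ²) / (2·AW·AZ)
  ∠WAZ = 26.81°

Step 12: From WA = 24.39, WZ = 11, AZ = 21.76, by the inverse law of cosines:
  cos(∠AWZ) = (WA² + WZ² - AZ²) / (2·WA·WZ)
  ∠AWZ = 63.19°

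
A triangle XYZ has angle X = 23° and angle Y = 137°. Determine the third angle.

angle Z = 180 - 23 - 137 = 20 degrees.

20 degrees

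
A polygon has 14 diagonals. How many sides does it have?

Using d = n(n - 3)/2, we solve 14 = n(n - 3)/2.
So n(n - 3) = 28.
Testing n = 7: 7 * 4 = 28 = 28. Correct.
The polygon has 7 sides.

7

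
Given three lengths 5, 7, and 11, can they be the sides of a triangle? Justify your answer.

Sort the sides: 5, 7, 11.
It suffices to check that the sum of the two smallest exceeds the largest:
5 + 7 = 12 > 11. ✓
Yes, a valid triangle can be formed.

Yes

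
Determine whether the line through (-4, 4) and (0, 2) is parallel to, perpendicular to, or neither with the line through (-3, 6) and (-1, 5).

Slope of line 1: m1 = (2 - 4)/(0 - -4) = -2/4 = -1/2
Slope of line 2: m2 = (5 - 6)/(-1 - -3) = -1/2 = -1/2
Two lines are parallel if and only if they have equal slopes (or both are vertical).
Here m1 = m2 = -1/2, confirming the lines are parallel.

Parallel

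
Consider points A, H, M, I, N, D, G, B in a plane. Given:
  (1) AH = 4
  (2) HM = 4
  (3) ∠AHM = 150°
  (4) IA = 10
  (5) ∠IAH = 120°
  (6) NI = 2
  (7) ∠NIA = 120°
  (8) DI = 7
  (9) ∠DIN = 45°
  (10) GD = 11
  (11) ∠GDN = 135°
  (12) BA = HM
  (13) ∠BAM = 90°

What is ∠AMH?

Step 1: By the law of cosines on triangle MHA: MA² = 4² + 4² − 2·4·4·cos(150°) = 59.71, so MA ≈ 7.73.
Step 2: By the inverse law of cosines on triangle AMH: cos(∠AMH) = (7.73² + 4² − 4²) / (2·7.73·4) = 59.71/61.82 = 0.9659, so ∠AMH = 15°.

Therefore, the measure of angle ∠AMH = 15°.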